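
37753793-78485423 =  - 40731630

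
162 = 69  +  93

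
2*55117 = 110234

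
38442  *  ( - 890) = -34213380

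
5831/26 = 224 + 7/26 = 224.27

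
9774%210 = 114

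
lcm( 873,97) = 873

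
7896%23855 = 7896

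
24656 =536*46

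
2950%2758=192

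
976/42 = 23 +5/21 = 23.24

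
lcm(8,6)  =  24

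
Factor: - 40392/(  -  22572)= 34/19 =2^1*17^1*19^( - 1 )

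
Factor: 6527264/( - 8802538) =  - 3263632/4401269 = - 2^4*203977^1*4401269^ (-1)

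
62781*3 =188343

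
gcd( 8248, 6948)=4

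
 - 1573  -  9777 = - 11350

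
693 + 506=1199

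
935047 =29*32243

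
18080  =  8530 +9550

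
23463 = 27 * 869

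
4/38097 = 4/38097 = 0.00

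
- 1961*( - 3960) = 7765560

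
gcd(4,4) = 4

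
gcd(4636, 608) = 76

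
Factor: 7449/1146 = 13/2 = 2^( - 1)*13^1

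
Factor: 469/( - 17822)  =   - 1/38  =  -2^( - 1 ) * 19^ ( - 1)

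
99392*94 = 9342848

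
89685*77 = 6905745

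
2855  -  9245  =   - 6390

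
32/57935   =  32/57935 = 0.00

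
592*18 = 10656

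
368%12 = 8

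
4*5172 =20688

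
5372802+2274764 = 7647566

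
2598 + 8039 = 10637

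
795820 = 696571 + 99249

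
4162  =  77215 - 73053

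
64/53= 64/53 = 1.21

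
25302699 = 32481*779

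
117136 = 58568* 2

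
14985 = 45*333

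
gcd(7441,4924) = 1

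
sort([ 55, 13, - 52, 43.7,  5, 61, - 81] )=[-81,  -  52 , 5, 13, 43.7, 55 , 61 ] 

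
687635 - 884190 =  - 196555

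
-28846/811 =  - 28846/811 =-35.57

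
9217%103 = 50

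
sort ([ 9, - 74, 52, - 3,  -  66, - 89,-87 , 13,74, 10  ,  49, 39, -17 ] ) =[ - 89 ,  -  87,  -  74,  -  66, - 17,-3, 9,10,13,39, 49, 52,  74 ]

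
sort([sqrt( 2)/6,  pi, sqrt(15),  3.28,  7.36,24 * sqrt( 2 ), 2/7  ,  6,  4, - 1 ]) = [ - 1,sqrt ( 2 )/6, 2/7, pi,3.28, sqrt(15 ),4,6 , 7.36,24* sqrt (2) ]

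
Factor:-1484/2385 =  - 2^2*3^(-2 )*5^( - 1)*7^1 = - 28/45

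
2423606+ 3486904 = 5910510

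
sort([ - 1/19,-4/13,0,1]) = [ - 4/13, - 1/19, 0, 1 ]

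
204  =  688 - 484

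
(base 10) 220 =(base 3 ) 22011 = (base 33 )6m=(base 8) 334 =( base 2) 11011100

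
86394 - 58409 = 27985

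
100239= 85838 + 14401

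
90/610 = 9/61 = 0.15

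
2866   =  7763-4897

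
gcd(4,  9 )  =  1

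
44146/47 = 44146/47 = 939.28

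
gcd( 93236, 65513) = 1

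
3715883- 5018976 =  - 1303093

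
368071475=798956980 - 430885505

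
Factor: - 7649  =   - 7649^1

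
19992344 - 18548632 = 1443712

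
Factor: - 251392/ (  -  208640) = 982/815=2^1 * 5^(-1)*163^( - 1 )* 491^1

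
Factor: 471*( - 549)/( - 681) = 86193/227 = 3^2*61^1 * 157^1*227^ ( - 1) 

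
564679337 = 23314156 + 541365181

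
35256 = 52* 678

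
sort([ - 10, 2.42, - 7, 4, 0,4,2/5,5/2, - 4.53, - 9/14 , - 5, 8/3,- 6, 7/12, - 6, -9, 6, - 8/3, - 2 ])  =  [ - 10, -9, - 7, - 6, - 6, - 5, - 4.53 , - 8/3, - 2 ,-9/14, 0,2/5,7/12,2.42,  5/2,8/3 , 4, 4, 6 ]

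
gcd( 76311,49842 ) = 9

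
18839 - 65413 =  - 46574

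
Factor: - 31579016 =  - 2^3 *7^1 * 643^1*877^1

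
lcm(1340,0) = 0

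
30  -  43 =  - 13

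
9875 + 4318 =14193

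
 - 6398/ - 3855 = 6398/3855 = 1.66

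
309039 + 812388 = 1121427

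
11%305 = 11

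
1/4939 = 1/4939 =0.00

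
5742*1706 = 9795852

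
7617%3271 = 1075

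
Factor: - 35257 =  - 35257^1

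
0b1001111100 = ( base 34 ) io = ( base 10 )636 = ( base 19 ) 1e9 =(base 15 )2c6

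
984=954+30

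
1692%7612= 1692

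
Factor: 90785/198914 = 2^( - 1 )*5^1*67^1*367^( - 1) = 335/734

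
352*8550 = 3009600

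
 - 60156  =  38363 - 98519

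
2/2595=2/2595 =0.00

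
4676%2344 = 2332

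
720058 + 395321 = 1115379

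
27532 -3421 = 24111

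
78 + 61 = 139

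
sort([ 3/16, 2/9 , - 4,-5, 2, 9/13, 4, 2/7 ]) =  [ - 5,-4,3/16, 2/9, 2/7, 9/13,2,  4]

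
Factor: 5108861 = 281^1* 18181^1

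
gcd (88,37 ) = 1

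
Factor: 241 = 241^1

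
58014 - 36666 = 21348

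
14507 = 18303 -3796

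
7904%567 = 533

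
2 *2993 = 5986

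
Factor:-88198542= -2^1*3^2 *1093^1*4483^1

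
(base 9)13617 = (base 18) 1A9G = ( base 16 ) 2422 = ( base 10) 9250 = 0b10010000100010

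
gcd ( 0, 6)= 6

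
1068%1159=1068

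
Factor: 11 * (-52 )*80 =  - 45760= -  2^6*5^1*11^1*13^1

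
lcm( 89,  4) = 356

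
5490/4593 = 1830/1531 = 1.20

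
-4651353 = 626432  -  5277785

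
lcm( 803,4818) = 4818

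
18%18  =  0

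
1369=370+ 999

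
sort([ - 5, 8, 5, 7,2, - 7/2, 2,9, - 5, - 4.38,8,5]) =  [ - 5, - 5,-4.38, - 7/2,2, 2,5,  5 , 7,  8,8, 9]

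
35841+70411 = 106252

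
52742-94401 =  - 41659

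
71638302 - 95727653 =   -  24089351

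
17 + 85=102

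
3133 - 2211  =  922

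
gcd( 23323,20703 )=1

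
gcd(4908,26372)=4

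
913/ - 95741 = -913/95741 = - 0.01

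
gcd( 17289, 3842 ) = 1921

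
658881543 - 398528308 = 260353235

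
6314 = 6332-18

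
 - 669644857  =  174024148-843669005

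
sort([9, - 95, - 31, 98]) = [-95, - 31, 9, 98]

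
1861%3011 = 1861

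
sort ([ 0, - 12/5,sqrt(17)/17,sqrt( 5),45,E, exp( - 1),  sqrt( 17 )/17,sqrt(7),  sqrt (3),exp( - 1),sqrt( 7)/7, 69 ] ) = [ - 12/5, 0,sqrt(17 )/17, sqrt( 17 )/17,exp( - 1),exp(- 1) , sqrt(7 ) /7,sqrt(3 ) , sqrt( 5 ),  sqrt (7), E,45,69] 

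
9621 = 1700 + 7921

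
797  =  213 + 584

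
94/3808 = 47/1904 = 0.02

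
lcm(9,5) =45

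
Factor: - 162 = - 2^1*3^4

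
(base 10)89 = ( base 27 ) 38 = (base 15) 5e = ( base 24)3H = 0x59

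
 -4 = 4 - 8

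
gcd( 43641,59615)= 1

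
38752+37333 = 76085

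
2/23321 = 2/23321 = 0.00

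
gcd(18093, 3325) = 1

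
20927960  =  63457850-42529890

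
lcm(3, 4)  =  12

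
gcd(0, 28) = 28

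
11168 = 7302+3866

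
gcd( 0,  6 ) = 6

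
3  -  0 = 3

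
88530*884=78260520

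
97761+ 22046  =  119807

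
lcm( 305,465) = 28365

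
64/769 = 64/769 = 0.08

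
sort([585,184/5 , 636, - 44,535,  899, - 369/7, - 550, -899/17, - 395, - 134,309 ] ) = [ - 550, - 395,  -  134, - 899/17, -369/7, - 44, 184/5, 309, 535, 585, 636 , 899] 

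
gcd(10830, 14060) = 190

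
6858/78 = 87 + 12/13 = 87.92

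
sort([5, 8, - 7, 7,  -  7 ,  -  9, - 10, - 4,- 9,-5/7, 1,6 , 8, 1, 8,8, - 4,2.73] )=[ - 10,-9, - 9, - 7,-7,-4,  -  4,  -  5/7, 1, 1, 2.73, 5, 6,7, 8,8, 8, 8]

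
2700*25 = 67500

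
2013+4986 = 6999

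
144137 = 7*20591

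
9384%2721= 1221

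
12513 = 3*4171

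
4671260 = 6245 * 748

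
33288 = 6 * 5548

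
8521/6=1420+1/6 = 1420.17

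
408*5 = 2040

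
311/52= 311/52= 5.98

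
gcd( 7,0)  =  7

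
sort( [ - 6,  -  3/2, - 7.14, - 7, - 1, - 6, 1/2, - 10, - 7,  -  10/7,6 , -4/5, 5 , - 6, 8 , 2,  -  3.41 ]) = [ - 10,-7.14, - 7, - 7, - 6, - 6 , - 6,- 3.41, - 3/2 , - 10/7,-1,-4/5,  1/2,2,5 , 6,  8 ]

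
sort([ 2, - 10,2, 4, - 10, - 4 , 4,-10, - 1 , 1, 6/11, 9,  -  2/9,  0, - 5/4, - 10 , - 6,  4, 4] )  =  [ - 10, - 10, - 10,-10, - 6,-4,  -  5/4, - 1, - 2/9,0,6/11,  1, 2 , 2, 4,4,4,4, 9 ] 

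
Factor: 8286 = 2^1*3^1*1381^1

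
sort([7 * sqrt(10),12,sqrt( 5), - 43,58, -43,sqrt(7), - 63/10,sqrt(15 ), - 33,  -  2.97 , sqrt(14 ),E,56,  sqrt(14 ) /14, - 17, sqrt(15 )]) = [ - 43, - 43 , - 33, - 17, - 63/10, - 2.97,sqrt ( 14 ) /14,sqrt( 5),sqrt (7),E,sqrt(14),sqrt( 15 ),sqrt(15), 12,7 * sqrt( 10 ), 56, 58]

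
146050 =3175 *46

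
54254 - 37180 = 17074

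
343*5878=2016154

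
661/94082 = 661/94082 =0.01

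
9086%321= 98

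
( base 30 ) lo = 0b1010001110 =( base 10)654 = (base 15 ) 2D9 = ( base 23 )15a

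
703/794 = 703/794 = 0.89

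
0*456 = 0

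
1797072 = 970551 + 826521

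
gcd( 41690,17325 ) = 55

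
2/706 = 1/353 = 0.00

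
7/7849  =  7/7849 = 0.00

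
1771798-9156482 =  - 7384684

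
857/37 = 23 + 6/37 = 23.16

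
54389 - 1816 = 52573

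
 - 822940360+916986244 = 94045884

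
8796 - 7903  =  893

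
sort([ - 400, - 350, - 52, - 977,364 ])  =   [ - 977,-400, - 350, - 52,364]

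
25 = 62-37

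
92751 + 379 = 93130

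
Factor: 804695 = 5^1* 17^1*9467^1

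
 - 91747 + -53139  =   -144886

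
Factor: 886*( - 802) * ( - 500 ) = 2^4 * 5^3*401^1*443^1 = 355286000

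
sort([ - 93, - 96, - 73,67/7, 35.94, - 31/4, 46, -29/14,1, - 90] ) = [ - 96, - 93,-90 ,  -  73, - 31/4,-29/14, 1 , 67/7, 35.94,46]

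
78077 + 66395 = 144472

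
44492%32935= 11557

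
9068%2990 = 98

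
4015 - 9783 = - 5768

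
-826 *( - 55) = 45430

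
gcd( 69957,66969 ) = 9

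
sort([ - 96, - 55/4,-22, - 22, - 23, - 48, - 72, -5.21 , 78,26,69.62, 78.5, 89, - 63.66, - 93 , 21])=[- 96, - 93, - 72, - 63.66, - 48, - 23,- 22, - 22 , - 55/4, - 5.21,21,26, 69.62, 78, 78.5, 89]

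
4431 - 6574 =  -2143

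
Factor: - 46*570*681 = -2^2*3^2*5^1*19^1*23^1*227^1=-17855820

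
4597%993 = 625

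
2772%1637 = 1135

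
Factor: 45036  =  2^2*3^4 *139^1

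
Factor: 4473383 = 4473383^1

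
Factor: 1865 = 5^1*373^1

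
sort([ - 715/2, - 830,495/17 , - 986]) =[ - 986, - 830,  -  715/2,  495/17]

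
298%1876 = 298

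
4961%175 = 61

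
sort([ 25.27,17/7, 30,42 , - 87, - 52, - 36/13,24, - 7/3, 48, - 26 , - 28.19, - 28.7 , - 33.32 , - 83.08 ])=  [-87, - 83.08, - 52, -33.32, - 28.7, - 28.19, - 26, - 36/13, - 7/3, 17/7, 24, 25.27, 30,42,48]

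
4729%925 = 104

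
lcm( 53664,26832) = 53664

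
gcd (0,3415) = 3415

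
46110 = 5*9222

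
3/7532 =3/7532 = 0.00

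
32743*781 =25572283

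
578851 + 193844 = 772695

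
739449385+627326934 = 1366776319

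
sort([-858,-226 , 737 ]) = [ - 858,-226,737]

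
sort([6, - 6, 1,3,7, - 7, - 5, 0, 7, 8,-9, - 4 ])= [ - 9, - 7,-6, - 5,-4, 0, 1, 3, 6,7,  7, 8]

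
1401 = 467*3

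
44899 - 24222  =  20677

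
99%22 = 11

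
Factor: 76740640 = 2^5*5^1 *479629^1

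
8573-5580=2993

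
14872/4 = 3718 =3718.00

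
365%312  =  53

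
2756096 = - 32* ( - 86128 )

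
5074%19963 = 5074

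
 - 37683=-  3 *12561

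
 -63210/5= - 12642 = - 12642.00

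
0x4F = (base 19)43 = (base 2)1001111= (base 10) 79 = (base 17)4B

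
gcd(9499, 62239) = 1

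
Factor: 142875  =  3^2 *5^3 *127^1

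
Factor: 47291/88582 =2^( - 1)*13^( - 1)*19^2*131^1*3407^(-1)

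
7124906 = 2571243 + 4553663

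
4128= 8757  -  4629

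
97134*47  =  4565298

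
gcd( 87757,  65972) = 1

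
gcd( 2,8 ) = 2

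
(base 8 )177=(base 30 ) 47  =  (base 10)127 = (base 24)57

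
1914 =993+921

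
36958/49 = 754 + 12/49=754.24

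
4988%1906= 1176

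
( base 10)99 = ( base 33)30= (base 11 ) 90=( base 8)143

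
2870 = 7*410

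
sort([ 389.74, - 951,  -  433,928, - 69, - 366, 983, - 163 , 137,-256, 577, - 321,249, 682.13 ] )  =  [ - 951,- 433, - 366, - 321,-256, - 163, - 69,137, 249,389.74, 577, 682.13,928,983]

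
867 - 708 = 159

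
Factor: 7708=2^2*41^1*47^1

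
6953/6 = 6953/6 = 1158.83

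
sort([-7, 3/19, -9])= [ - 9, - 7, 3/19 ] 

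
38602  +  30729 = 69331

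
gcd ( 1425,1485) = 15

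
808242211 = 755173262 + 53068949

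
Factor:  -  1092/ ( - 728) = 2^( - 1 ) * 3^1= 3/2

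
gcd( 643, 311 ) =1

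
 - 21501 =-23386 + 1885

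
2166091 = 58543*37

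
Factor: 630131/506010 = 2^(  -  1)*3^( - 1)*5^( - 1 ) * 23^1 * 101^( - 1)*167^ ( - 1)*27397^1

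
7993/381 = 7993/381 = 20.98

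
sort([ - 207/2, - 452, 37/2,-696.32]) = [-696.32, - 452,  -  207/2,37/2 ]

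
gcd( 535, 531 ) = 1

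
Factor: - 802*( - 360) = 2^4*3^2*5^1 *401^1 = 288720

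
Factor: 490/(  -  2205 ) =  -  2/9  =  - 2^1 *3^( - 2 )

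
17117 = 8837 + 8280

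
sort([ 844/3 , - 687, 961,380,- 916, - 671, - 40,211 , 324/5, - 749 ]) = [ - 916, - 749, - 687, - 671,-40, 324/5, 211,  844/3,380 , 961]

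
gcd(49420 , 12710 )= 10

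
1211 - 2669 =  - 1458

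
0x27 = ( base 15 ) 29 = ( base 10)39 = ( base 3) 1110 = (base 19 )21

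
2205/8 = 2205/8  =  275.62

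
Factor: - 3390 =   -  2^1* 3^1*5^1 * 113^1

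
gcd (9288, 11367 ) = 27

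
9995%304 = 267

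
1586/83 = 19+9/83 = 19.11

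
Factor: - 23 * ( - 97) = 23^1*97^1  =  2231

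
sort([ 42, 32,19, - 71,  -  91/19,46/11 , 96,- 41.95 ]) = [ - 71, - 41.95,- 91/19,46/11, 19,32,42,96 ]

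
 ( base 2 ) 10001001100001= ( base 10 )8801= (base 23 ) GEF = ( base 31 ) 94s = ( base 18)192h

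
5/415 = 1/83 = 0.01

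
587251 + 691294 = 1278545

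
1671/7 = 238 + 5/7 = 238.71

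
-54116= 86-54202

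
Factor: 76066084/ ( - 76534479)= -2^2*3^(  -  2)*7^ (-1 )*701^( - 1)*1733^(-1)* 19016521^1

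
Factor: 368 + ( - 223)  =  5^1 * 29^1  =  145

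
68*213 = 14484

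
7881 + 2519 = 10400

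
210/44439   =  70/14813 = 0.00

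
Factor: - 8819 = -8819^1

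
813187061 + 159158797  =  972345858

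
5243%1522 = 677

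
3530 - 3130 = 400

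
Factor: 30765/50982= 35/58 = 2^ ( -1 )*5^1*7^1*29^(-1) 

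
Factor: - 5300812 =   -  2^2 *11^1*120473^1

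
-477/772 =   -  477/772= -  0.62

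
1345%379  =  208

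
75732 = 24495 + 51237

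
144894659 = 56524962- - 88369697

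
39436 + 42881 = 82317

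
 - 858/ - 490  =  1 + 184/245 = 1.75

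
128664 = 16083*8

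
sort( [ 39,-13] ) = [ - 13, 39 ]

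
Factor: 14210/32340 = 2^ ( -1)*3^( - 1) * 11^( - 1 )* 29^1 = 29/66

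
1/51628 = 1/51628 = 0.00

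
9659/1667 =9659/1667 = 5.79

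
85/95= 17/19 = 0.89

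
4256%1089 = 989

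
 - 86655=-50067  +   - 36588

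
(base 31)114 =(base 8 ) 1744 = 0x3E4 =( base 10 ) 996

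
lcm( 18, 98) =882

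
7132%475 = 7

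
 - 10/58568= - 5/29284 = -0.00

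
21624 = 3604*6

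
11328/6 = 1888 = 1888.00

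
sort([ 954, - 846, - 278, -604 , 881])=[ - 846, - 604, - 278,881,  954]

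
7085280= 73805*96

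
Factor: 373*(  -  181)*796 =  -  53740348 = -2^2*181^1*199^1*373^1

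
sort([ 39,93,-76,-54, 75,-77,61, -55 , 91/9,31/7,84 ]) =[ - 77,  -  76,-55,- 54, 31/7 , 91/9, 39, 61 , 75, 84, 93] 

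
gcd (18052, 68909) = 1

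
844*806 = 680264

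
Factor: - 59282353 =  - 13^1*4560181^1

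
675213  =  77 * 8769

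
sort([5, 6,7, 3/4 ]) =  [ 3/4, 5,6,7]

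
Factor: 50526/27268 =2^(  -  1)*3^2*7^1*17^( - 1) = 63/34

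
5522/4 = 2761/2 =1380.50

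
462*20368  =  9410016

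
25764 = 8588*3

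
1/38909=1/38909= 0.00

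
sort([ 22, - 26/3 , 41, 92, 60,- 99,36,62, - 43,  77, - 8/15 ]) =[ - 99,  -  43, - 26/3, - 8/15 , 22,  36,41, 60,  62, 77, 92]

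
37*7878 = 291486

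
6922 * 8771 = 60712862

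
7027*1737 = 12205899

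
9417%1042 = 39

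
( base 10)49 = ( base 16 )31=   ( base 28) 1L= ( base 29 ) 1K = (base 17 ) 2f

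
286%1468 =286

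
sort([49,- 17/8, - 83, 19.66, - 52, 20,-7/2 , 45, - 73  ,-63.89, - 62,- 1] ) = [ - 83, - 73,- 63.89,-62, - 52,  -  7/2, - 17/8, - 1, 19.66, 20, 45,49]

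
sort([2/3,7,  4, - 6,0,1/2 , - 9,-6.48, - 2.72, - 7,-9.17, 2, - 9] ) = [ - 9.17, - 9, - 9, - 7, - 6.48,-6, - 2.72,  0, 1/2 , 2/3,2,4,  7]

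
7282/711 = 7282/711 = 10.24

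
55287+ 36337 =91624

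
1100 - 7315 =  - 6215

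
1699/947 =1+752/947 = 1.79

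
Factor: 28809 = 3^3*11^1*97^1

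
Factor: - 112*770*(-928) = 80030720=2^10 * 5^1*7^2*11^1*29^1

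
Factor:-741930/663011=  - 2^1*3^1*5^1 * 7^1*41^( - 1)*103^( - 1)*157^( - 1)*3533^1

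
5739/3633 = 1913/1211 = 1.58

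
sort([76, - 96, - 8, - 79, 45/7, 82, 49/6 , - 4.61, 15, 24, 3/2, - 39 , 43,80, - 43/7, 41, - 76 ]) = [ - 96, - 79,-76, - 39, - 8, - 43/7, - 4.61,  3/2, 45/7 , 49/6, 15,24, 41, 43,76,  80,  82]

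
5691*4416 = 25131456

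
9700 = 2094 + 7606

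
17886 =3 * 5962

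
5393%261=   173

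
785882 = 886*887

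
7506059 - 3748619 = 3757440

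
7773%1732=845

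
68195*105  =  7160475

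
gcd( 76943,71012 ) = 1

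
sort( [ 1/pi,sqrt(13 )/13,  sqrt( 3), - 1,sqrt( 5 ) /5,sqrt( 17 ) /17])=[-1, sqrt(17) /17, sqrt( 13 )/13,1/pi, sqrt( 5)/5,sqrt(3 )]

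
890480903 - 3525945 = 886954958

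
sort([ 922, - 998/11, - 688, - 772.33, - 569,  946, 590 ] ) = [ - 772.33, - 688, - 569, - 998/11,590,  922,946 ] 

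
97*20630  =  2001110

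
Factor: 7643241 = 3^4 * 127^1*743^1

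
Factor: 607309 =607309^1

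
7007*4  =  28028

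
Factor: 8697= 3^1*13^1 * 223^1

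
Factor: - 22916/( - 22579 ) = 2^2 * 17^1 * 67^( - 1) = 68/67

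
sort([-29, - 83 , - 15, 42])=[ - 83, - 29, - 15, 42] 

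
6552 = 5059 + 1493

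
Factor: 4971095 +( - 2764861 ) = 2206234 = 2^1*311^1* 3547^1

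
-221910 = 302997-524907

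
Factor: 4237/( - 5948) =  - 2^( - 2)*19^1*223^1*1487^(-1 ) 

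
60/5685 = 4/379 = 0.01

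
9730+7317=17047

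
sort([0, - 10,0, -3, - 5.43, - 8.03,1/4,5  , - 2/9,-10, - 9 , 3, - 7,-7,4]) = [ - 10, - 10, - 9, - 8.03, - 7, - 7,-5.43,-3, - 2/9,0, 0,  1/4, 3 , 4, 5 ] 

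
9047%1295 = 1277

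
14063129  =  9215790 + 4847339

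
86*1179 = 101394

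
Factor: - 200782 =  - 2^1 * 100391^1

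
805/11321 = 805/11321  =  0.07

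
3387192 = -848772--4235964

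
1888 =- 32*( - 59)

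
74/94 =37/47 = 0.79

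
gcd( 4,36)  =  4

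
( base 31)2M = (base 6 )220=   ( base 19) 48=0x54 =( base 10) 84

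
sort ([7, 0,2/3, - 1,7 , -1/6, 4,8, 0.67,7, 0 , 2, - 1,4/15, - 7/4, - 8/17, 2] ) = [  -  7/4, - 1,  -  1, -8/17, - 1/6, 0 , 0,4/15 , 2/3, 0.67,2,2, 4,7, 7,7,8]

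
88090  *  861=75845490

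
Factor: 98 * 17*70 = 116620=2^2*5^1*7^3 *17^1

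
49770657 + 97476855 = 147247512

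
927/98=927/98 = 9.46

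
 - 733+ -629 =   -  1362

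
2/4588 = 1/2294 = 0.00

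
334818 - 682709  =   - 347891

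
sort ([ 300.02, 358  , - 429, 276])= [ - 429 , 276, 300.02, 358 ]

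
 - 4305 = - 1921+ - 2384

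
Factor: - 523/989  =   - 23^ ( - 1)*43^(-1)*523^1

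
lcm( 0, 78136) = 0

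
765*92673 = 70894845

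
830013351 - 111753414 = 718259937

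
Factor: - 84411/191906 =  - 2^( - 1) * 3^2*11^( - 2 )* 13^(-1) * 61^( - 1 )*83^1*113^1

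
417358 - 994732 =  - 577374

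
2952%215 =157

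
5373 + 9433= 14806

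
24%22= 2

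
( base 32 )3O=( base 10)120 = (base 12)a0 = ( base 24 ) 50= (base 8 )170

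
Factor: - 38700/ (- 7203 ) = 2^2*3^1*5^2*7^( - 4 )*43^1 = 12900/2401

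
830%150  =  80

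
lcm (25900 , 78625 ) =2201500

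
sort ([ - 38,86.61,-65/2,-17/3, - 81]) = [ - 81 ,-38, - 65/2,-17/3, 86.61 ]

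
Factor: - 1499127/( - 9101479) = 3^1*7^1*479^( -1 )*19001^( - 1) *71387^1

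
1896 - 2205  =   - 309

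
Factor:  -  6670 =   -  2^1*5^1*23^1 * 29^1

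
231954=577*402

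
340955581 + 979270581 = 1320226162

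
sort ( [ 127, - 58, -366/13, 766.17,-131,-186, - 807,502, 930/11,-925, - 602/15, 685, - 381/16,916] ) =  [-925, - 807, - 186, - 131, - 58, - 602/15 , - 366/13,- 381/16, 930/11, 127, 502, 685,766.17, 916 ] 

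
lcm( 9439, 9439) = 9439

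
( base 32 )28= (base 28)2G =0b1001000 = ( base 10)72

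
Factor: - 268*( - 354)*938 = 2^4*3^1 * 7^1*59^1 * 67^2  =  88989936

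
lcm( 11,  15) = 165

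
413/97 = 4+25/97 = 4.26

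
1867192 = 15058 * 124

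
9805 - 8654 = 1151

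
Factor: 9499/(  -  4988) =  - 2^ ( - 2 )*7^1*23^1*29^ ( - 1 )*43^(-1)*59^1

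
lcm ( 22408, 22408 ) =22408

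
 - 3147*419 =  - 1318593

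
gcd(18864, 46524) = 12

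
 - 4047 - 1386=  - 5433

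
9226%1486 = 310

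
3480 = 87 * 40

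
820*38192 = 31317440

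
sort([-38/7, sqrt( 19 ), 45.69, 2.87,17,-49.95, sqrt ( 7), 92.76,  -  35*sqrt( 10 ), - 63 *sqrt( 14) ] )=[ -63 *sqrt( 14 ), - 35*sqrt (10 ) , - 49.95,-38/7,  sqrt( 7),2.87, sqrt ( 19 ), 17,45.69,  92.76 ]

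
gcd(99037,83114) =1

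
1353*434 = 587202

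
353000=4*88250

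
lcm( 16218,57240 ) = 973080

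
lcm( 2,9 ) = 18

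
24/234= 4/39 = 0.10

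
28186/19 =1483 + 9/19 = 1483.47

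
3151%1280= 591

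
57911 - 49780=8131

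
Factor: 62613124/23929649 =2^2*7^1*2236183^1*23929649^(-1)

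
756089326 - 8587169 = 747502157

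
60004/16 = 3750 + 1/4 = 3750.25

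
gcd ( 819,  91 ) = 91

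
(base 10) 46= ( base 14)34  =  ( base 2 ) 101110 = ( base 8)56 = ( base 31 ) 1f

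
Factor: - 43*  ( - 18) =774 =2^1 *3^2*43^1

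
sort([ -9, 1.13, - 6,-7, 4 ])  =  [-9, - 7,-6, 1.13,4 ]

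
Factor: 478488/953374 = 239244/476687= 2^2*3^1*31^(-1 )*15377^ ( - 1)* 19937^1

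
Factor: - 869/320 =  - 2^( - 6 )*5^( - 1)* 11^1*79^1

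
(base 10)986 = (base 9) 1315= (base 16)3DA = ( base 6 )4322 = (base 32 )uq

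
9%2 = 1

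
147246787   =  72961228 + 74285559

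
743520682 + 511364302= 1254884984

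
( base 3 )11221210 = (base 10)3612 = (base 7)13350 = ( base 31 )3NG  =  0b111000011100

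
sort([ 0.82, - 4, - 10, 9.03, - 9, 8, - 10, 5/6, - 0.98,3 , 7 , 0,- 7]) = [ - 10, - 10, - 9, - 7, - 4,-0.98 , 0,0.82, 5/6,3,7, 8,9.03] 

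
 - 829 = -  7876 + 7047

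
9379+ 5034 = 14413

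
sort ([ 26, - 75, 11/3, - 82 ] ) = [  -  82, - 75, 11/3, 26]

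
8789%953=212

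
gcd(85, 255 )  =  85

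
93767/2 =93767/2=46883.50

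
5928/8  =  741 = 741.00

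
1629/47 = 1629/47=34.66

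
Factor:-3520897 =-3520897^1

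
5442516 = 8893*612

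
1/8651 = 1/8651 = 0.00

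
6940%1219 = 845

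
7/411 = 7/411  =  0.02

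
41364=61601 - 20237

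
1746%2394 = 1746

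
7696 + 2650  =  10346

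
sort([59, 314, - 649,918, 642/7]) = [  -  649,59,642/7,314 , 918]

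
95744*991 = 94882304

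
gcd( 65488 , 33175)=1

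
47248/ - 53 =  -  47248/53 = -  891.47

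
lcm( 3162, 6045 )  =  205530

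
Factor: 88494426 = 2^1*3^2*4916357^1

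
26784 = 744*36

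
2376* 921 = 2188296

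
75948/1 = 75948 = 75948.00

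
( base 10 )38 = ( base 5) 123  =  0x26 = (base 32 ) 16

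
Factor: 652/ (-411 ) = -2^2*3^(-1 )*137^(  -  1 )*163^1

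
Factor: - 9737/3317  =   - 91/31 = - 7^1*13^1*31^(  -  1) 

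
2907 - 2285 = 622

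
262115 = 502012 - 239897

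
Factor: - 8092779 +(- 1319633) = -9412412= - 2^2 * 2353103^1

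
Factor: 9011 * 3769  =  3769^1 * 9011^1 = 33962459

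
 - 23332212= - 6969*3348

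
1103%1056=47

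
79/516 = 79/516  =  0.15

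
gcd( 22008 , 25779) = 3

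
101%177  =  101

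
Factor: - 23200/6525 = -2^5*3^(  -  2 ) = -32/9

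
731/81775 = 731/81775 = 0.01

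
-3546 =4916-8462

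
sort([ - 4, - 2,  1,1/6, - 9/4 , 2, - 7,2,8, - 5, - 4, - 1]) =[ - 7,  -  5,-4  ,-4, - 9/4,-2, -1,1/6, 1,  2,  2, 8 ]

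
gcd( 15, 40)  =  5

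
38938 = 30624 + 8314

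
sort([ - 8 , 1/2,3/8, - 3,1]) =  [ - 8,-3,3/8, 1/2,1 ] 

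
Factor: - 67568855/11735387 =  - 5^1*11735387^(- 1)* 13513771^1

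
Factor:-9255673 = -7^1*173^1 * 7643^1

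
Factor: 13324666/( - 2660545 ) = -2^1*5^(- 1)*409^( - 1 )*1301^( - 1)*6662333^1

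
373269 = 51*7319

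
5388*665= 3583020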